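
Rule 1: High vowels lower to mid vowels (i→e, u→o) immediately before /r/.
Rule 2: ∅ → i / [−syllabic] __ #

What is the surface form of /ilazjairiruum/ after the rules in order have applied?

ilazjaereruumi

Rule 1 (pre-rhotic lowering): /i/ is a high vowel immediately before /r/, so it lowers to [e]. /i/ is a high vowel immediately before /r/, so it lowers to [e]. /ilazjairiruum/ → ilazjaereruum.
Rule 2 (final i-epenthesis): the form ends in the consonant /m/, so [i] is inserted word-finally. /ilazjaereruum/ → ilazjaereruumi.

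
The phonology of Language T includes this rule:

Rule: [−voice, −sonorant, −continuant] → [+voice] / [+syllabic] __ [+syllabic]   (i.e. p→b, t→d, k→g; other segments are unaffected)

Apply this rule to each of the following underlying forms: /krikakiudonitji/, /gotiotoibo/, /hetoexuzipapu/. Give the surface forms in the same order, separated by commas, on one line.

/krikakiudonitji/: /k/ is a voiceless stop between vowels /i/ and /a/, so it voices to [g]. /k/ is a voiceless stop between vowels /a/ and /i/, so it voices to [g]. → [krigagiudonitji].
/gotiotoibo/: /t/ is a voiceless stop between vowels /o/ and /i/, so it voices to [d]. /t/ is a voiceless stop between vowels /o/ and /o/, so it voices to [d]. → [godiodoibo].
/hetoexuzipapu/: /t/ is a voiceless stop between vowels /e/ and /o/, so it voices to [d]. /p/ is a voiceless stop between vowels /i/ and /a/, so it voices to [b]. /p/ is a voiceless stop between vowels /a/ and /u/, so it voices to [b]. → [hedoexuzibabu].

krigagiudonitji, godiodoibo, hedoexuzibabu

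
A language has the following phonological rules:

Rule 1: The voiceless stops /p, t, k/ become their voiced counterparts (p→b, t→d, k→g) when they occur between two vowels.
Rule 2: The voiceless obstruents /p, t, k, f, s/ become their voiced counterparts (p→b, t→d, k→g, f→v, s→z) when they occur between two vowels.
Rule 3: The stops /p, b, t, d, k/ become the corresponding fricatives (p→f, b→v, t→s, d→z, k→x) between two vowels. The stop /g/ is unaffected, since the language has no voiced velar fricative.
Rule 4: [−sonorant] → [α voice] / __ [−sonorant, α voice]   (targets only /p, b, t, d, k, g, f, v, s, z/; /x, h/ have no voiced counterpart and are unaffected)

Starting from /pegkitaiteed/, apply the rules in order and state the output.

pekkizaizeed

Rule 1 (intervocalic voicing): /t/ is a voiceless stop between vowels /i/ and /a/, so it voices to [d]. /t/ is a voiceless stop between vowels /i/ and /e/, so it voices to [d]. /pegkitaiteed/ → pegkidaideed.
Rule 2 (intervocalic voicing): no segment meets the environment; /pegkidaideed/ is unchanged.
Rule 3 (intervocalic spirantization): /d/ is a stop between vowels /i/ and /a/, so it spirantizes to the fricative [z]. /d/ is a stop between vowels /i/ and /e/, so it spirantizes to the fricative [z]. /pegkidaideed/ → pegkizaizeed.
Rule 4 (regressive voicing assimilation): /g/ precedes the voiceless obstruent /k/, so it devoices to [k] by assimilation. /pegkizaizeed/ → pekkizaizeed.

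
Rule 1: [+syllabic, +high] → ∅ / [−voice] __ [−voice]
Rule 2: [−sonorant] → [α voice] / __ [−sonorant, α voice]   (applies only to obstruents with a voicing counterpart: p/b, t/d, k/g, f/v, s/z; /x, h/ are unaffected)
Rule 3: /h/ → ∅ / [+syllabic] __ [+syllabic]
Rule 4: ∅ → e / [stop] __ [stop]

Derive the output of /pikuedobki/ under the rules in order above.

pekuedopeki

Rule 1 (high vowel syncope): /i/ is a high vowel flanked by voiceless consonants /p/ and /k/, so it deletes. /pikuedobki/ → pkuedobki.
Rule 2 (regressive voicing assimilation): /b/ precedes the voiceless obstruent /k/, so it devoices to [p] by assimilation. /pkuedobki/ → pkuedopki.
Rule 3 (intervocalic h-deletion): no segment meets the environment; /pkuedopki/ is unchanged.
Rule 4 (stop-cluster e-epenthesis): /p/ and /k/ form a stop–stop cluster, so [e] is inserted between them. /p/ and /k/ form a stop–stop cluster, so [e] is inserted between them. /pkuedopki/ → pekuedopeki.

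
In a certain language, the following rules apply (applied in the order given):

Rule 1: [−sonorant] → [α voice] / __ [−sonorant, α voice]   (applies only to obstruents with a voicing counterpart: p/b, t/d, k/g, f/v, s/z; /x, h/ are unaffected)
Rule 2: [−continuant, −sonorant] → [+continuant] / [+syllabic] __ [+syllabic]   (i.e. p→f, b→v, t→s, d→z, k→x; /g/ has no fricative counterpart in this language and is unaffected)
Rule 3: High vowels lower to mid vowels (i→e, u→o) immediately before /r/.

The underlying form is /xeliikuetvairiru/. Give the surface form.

xeliixuedvaereru

Rule 1 (regressive voicing assimilation): /t/ precedes the voiced obstruent /v/, so it voices to [d] by assimilation. /xeliikuetvairiru/ → xeliikuedvairiru.
Rule 2 (intervocalic spirantization): /k/ is a stop between vowels /i/ and /u/, so it spirantizes to the fricative [x]. /xeliikuedvairiru/ → xeliixuedvairiru.
Rule 3 (pre-rhotic lowering): /i/ is a high vowel immediately before /r/, so it lowers to [e]. /i/ is a high vowel immediately before /r/, so it lowers to [e]. /xeliixuedvairiru/ → xeliixuedvaereru.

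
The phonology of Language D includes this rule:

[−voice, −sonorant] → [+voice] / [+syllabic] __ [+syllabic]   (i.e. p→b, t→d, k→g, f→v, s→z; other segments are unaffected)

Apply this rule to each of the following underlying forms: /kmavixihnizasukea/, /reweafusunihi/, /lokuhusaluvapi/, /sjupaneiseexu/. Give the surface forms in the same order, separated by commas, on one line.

/kmavixihnizasukea/: /s/ is a voiceless obstruent between vowels /a/ and /u/, so it voices to [z]. /k/ is a voiceless obstruent between vowels /u/ and /e/, so it voices to [g]. → [kmavixihnizazugea].
/reweafusunihi/: /f/ is a voiceless obstruent between vowels /a/ and /u/, so it voices to [v]. /s/ is a voiceless obstruent between vowels /u/ and /u/, so it voices to [z]. → [reweavuzunihi].
/lokuhusaluvapi/: /k/ is a voiceless obstruent between vowels /o/ and /u/, so it voices to [g]. /s/ is a voiceless obstruent between vowels /u/ and /a/, so it voices to [z]. /p/ is a voiceless obstruent between vowels /a/ and /i/, so it voices to [b]. → [loguhuzaluvabi].
/sjupaneiseexu/: /p/ is a voiceless obstruent between vowels /u/ and /a/, so it voices to [b]. /s/ is a voiceless obstruent between vowels /i/ and /e/, so it voices to [z]. → [sjubaneizeexu].

kmavixihnizazugea, reweavuzunihi, loguhuzaluvabi, sjubaneizeexu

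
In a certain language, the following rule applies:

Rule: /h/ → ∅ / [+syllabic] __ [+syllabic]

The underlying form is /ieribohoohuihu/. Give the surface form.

ieribooouiu

/h/ occurs between vowels /o/ and /o/, so it deletes.
/h/ occurs between vowels /o/ and /u/, so it deletes.
/h/ occurs between vowels /i/ and /u/, so it deletes.
Surface form: [ieribooouiu].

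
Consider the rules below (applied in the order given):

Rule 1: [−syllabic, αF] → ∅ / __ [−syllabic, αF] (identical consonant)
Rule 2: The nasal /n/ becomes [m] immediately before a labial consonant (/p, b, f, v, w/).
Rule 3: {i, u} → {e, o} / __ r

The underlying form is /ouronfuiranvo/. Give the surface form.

Rule 1 (degemination): no segment meets the environment; /ouronfuiranvo/ is unchanged.
Rule 2 (nasal place assimilation): /n/ precedes the labial consonant /f/, so it assimilates in place to [m]. /n/ precedes the labial consonant /v/, so it assimilates in place to [m]. /ouronfuiranvo/ → ouromfuiramvo.
Rule 3 (pre-rhotic lowering): /u/ is a high vowel immediately before /r/, so it lowers to [o]. /i/ is a high vowel immediately before /r/, so it lowers to [e]. /ouromfuiramvo/ → ooromfueramvo.

ooromfueramvo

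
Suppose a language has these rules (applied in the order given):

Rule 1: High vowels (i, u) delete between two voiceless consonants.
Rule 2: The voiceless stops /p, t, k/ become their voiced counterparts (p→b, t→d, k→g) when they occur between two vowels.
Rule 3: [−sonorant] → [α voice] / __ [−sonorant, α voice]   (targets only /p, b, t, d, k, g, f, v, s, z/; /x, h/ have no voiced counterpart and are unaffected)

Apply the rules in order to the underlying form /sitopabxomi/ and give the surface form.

Rule 1 (high vowel syncope): /i/ is a high vowel flanked by voiceless consonants /s/ and /t/, so it deletes. /sitopabxomi/ → stopabxomi.
Rule 2 (intervocalic voicing): /p/ is a voiceless stop between vowels /o/ and /a/, so it voices to [b]. /stopabxomi/ → stobabxomi.
Rule 3 (regressive voicing assimilation): /b/ precedes the voiceless obstruent /x/, so it devoices to [p] by assimilation. /stobabxomi/ → stobapxomi.

stobapxomi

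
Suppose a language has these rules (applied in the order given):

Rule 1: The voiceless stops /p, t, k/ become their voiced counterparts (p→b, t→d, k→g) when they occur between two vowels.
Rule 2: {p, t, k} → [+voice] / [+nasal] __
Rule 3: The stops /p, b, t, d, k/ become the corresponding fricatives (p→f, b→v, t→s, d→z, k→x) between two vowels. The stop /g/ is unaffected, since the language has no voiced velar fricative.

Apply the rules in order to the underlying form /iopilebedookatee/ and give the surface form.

iovilevezoogazee

Rule 1 (intervocalic voicing): /p/ is a voiceless stop between vowels /o/ and /i/, so it voices to [b]. /k/ is a voiceless stop between vowels /o/ and /a/, so it voices to [g]. /t/ is a voiceless stop between vowels /a/ and /e/, so it voices to [d]. /iopilebedookatee/ → iobilebedoogadee.
Rule 2 (post-nasal voicing): no segment meets the environment; /iobilebedoogadee/ is unchanged.
Rule 3 (intervocalic spirantization): /b/ is a stop between vowels /o/ and /i/, so it spirantizes to the fricative [v]. /b/ is a stop between vowels /e/ and /e/, so it spirantizes to the fricative [v]. /d/ is a stop between vowels /e/ and /o/, so it spirantizes to the fricative [z]. /d/ is a stop between vowels /a/ and /e/, so it spirantizes to the fricative [z]. /iobilebedoogadee/ → iovilevezoogazee.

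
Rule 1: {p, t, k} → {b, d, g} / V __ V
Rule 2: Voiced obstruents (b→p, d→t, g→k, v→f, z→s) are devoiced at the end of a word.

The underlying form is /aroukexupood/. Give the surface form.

arougexuboot

Rule 1 (intervocalic voicing): /k/ is a voiceless stop between vowels /u/ and /e/, so it voices to [g]. /p/ is a voiceless stop between vowels /u/ and /o/, so it voices to [b]. /aroukexupood/ → arougexubood.
Rule 2 (final devoicing): /d/ is a voiced obstruent in word-final position, so it devoices to [t]. /arougexubood/ → arougexuboot.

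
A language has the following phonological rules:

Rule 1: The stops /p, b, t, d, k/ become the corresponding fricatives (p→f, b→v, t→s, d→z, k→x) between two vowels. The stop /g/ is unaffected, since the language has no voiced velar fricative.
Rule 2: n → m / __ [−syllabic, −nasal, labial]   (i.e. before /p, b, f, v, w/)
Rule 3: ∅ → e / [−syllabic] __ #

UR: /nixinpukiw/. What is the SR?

niximpuxiwe

Rule 1 (intervocalic spirantization): /k/ is a stop between vowels /u/ and /i/, so it spirantizes to the fricative [x]. /nixinpukiw/ → nixinpuxiw.
Rule 2 (nasal place assimilation): /n/ precedes the labial consonant /p/, so it assimilates in place to [m]. /nixinpuxiw/ → niximpuxiw.
Rule 3 (final e-epenthesis): the form ends in the consonant /w/, so [e] is inserted word-finally. /niximpuxiw/ → niximpuxiwe.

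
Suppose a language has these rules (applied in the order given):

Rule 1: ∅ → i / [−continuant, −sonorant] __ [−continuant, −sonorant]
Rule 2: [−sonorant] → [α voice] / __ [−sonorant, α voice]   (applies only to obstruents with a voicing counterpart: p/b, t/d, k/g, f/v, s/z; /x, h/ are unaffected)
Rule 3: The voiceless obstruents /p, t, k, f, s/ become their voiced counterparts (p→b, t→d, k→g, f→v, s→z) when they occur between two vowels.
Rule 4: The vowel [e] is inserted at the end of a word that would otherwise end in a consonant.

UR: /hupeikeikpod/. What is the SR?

hubeigeigibode

Rule 1 (stop-cluster i-epenthesis): /k/ and /p/ form a stop–stop cluster, so [i] is inserted between them. /hupeikeikpod/ → hupeikeikipod.
Rule 2 (regressive voicing assimilation): no segment meets the environment; /hupeikeikipod/ is unchanged.
Rule 3 (intervocalic voicing): /p/ is a voiceless obstruent between vowels /u/ and /e/, so it voices to [b]. /k/ is a voiceless obstruent between vowels /i/ and /e/, so it voices to [g]. /k/ is a voiceless obstruent between vowels /i/ and /i/, so it voices to [g]. /p/ is a voiceless obstruent between vowels /i/ and /o/, so it voices to [b]. /hupeikeikipod/ → hubeigeigibod.
Rule 4 (final e-epenthesis): the form ends in the consonant /d/, so [e] is inserted word-finally. /hubeigeigibod/ → hubeigeigibode.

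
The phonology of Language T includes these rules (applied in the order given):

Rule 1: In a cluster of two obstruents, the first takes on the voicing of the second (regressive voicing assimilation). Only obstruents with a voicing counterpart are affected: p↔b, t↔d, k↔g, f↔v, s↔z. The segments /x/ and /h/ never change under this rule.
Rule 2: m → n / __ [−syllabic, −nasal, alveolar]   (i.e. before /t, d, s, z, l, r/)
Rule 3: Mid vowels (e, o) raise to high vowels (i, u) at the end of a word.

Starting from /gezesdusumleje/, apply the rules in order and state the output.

gezezdusunleji

Rule 1 (regressive voicing assimilation): /s/ precedes the voiced obstruent /d/, so it voices to [z] by assimilation. /gezesdusumleje/ → gezezdusumleje.
Rule 2 (nasal place assimilation): /m/ precedes the alveolar consonant /l/, so it assimilates in place to [n]. /gezezdusumleje/ → gezezdusunleje.
Rule 3 (final vowel raising): /e/ is a mid vowel in word-final position, so it raises to [i]. /gezezdusunleje/ → gezezdusunleji.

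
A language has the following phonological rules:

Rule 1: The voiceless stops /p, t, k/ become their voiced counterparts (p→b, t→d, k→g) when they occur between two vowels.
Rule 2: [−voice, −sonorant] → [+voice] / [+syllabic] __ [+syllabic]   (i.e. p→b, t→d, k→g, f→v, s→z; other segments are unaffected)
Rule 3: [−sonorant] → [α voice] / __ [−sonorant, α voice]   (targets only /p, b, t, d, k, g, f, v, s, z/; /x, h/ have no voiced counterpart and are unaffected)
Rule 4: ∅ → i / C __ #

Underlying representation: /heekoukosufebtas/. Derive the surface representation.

heegougozuveptasi

Rule 1 (intervocalic voicing): /k/ is a voiceless stop between vowels /e/ and /o/, so it voices to [g]. /k/ is a voiceless stop between vowels /u/ and /o/, so it voices to [g]. /heekoukosufebtas/ → heegougosufebtas.
Rule 2 (intervocalic voicing): /s/ is a voiceless obstruent between vowels /o/ and /u/, so it voices to [z]. /f/ is a voiceless obstruent between vowels /u/ and /e/, so it voices to [v]. /heegougosufebtas/ → heegougozuvebtas.
Rule 3 (regressive voicing assimilation): /b/ precedes the voiceless obstruent /t/, so it devoices to [p] by assimilation. /heegougozuvebtas/ → heegougozuveptas.
Rule 4 (final i-epenthesis): the form ends in the consonant /s/, so [i] is inserted word-finally. /heegougozuveptas/ → heegougozuveptasi.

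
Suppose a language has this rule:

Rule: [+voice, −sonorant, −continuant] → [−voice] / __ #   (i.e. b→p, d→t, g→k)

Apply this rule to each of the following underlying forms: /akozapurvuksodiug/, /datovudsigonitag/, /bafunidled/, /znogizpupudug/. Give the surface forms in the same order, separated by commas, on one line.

/akozapurvuksodiug/: /g/ is a voiced stop in word-final position, so it devoices to [k]. → [akozapurvuksodiuk].
/datovudsigonitag/: /g/ is a voiced stop in word-final position, so it devoices to [k]. → [datovudsigonitak].
/bafunidled/: /d/ is a voiced stop in word-final position, so it devoices to [t]. → [bafunidlet].
/znogizpupudug/: /g/ is a voiced stop in word-final position, so it devoices to [k]. → [znogizpupuduk].

akozapurvuksodiuk, datovudsigonitak, bafunidlet, znogizpupuduk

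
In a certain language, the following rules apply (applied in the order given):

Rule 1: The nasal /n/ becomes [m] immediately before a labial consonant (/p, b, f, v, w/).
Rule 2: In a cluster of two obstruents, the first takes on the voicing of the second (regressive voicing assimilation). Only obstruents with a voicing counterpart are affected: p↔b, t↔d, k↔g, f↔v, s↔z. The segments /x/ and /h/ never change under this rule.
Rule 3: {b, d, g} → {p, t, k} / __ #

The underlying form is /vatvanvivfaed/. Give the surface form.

Rule 1 (nasal place assimilation): /n/ precedes the labial consonant /v/, so it assimilates in place to [m]. /vatvanvivfaed/ → vatvamvivfaed.
Rule 2 (regressive voicing assimilation): /t/ precedes the voiced obstruent /v/, so it voices to [d] by assimilation. /v/ precedes the voiceless obstruent /f/, so it devoices to [f] by assimilation. /vatvamvivfaed/ → vadvamviffaed.
Rule 3 (final devoicing): /d/ is a voiced stop in word-final position, so it devoices to [t]. /vadvamviffaed/ → vadvamviffaet.

vadvamviffaet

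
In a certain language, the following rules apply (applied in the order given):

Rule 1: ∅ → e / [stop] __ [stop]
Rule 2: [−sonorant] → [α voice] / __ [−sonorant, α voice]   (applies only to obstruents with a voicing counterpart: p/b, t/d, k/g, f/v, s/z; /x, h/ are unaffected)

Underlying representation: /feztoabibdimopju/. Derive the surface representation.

Rule 1 (stop-cluster e-epenthesis): /b/ and /d/ form a stop–stop cluster, so [e] is inserted between them. /feztoabibdimopju/ → feztoabibedimopju.
Rule 2 (regressive voicing assimilation): /z/ precedes the voiceless obstruent /t/, so it devoices to [s] by assimilation. /feztoabibedimopju/ → festoabibedimopju.

festoabibedimopju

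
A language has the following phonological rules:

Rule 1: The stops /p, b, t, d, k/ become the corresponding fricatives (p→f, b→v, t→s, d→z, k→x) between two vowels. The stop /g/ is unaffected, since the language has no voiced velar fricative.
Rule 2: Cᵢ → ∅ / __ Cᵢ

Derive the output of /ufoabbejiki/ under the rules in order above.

ufoabejixi

Rule 1 (intervocalic spirantization): /k/ is a stop between vowels /i/ and /i/, so it spirantizes to the fricative [x]. /ufoabbejiki/ → ufoabbejixi.
Rule 2 (degemination): /bb/ is a geminate; the first /b/ deletes. /ufoabbejixi/ → ufoabejixi.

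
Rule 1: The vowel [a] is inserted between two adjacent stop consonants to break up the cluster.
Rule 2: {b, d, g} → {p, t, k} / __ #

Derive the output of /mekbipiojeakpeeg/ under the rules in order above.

Rule 1 (stop-cluster a-epenthesis): /k/ and /b/ form a stop–stop cluster, so [a] is inserted between them. /k/ and /p/ form a stop–stop cluster, so [a] is inserted between them. /mekbipiojeakpeeg/ → mekabipiojeakapeeg.
Rule 2 (final devoicing): /g/ is a voiced stop in word-final position, so it devoices to [k]. /mekabipiojeakapeeg/ → mekabipiojeakapeek.

mekabipiojeakapeek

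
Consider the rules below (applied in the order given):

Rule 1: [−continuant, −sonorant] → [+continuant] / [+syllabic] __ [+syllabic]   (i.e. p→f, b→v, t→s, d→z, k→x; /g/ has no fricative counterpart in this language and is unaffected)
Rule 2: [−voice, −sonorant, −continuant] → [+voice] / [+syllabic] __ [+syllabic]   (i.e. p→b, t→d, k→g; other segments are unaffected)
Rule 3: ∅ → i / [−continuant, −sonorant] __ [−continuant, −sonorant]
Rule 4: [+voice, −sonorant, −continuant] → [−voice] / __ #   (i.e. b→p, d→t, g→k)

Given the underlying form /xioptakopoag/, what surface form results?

Rule 1 (intervocalic spirantization): /k/ is a stop between vowels /a/ and /o/, so it spirantizes to the fricative [x]. /p/ is a stop between vowels /o/ and /o/, so it spirantizes to the fricative [f]. /xioptakopoag/ → xioptaxofoag.
Rule 2 (intervocalic voicing): no segment meets the environment; /xioptaxofoag/ is unchanged.
Rule 3 (stop-cluster i-epenthesis): /p/ and /t/ form a stop–stop cluster, so [i] is inserted between them. /xioptaxofoag/ → xiopitaxofoag.
Rule 4 (final devoicing): /g/ is a voiced stop in word-final position, so it devoices to [k]. /xiopitaxofoag/ → xiopitaxofoak.

xiopitaxofoak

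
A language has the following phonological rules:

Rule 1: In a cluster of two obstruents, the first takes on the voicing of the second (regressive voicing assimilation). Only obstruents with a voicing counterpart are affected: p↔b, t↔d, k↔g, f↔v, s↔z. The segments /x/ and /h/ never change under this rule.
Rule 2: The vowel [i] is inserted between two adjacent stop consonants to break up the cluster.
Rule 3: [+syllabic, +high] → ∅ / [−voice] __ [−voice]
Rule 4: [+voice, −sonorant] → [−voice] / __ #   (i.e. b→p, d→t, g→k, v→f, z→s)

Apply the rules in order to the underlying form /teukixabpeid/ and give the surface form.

teukxappeit

Rule 1 (regressive voicing assimilation): /b/ precedes the voiceless obstruent /p/, so it devoices to [p] by assimilation. /teukixabpeid/ → teukixappeid.
Rule 2 (stop-cluster i-epenthesis): /p/ and /p/ form a stop–stop cluster, so [i] is inserted between them. /teukixappeid/ → teukixapipeid.
Rule 3 (high vowel syncope): /i/ is a high vowel flanked by voiceless consonants /k/ and /x/, so it deletes. /i/ is a high vowel flanked by voiceless consonants /p/ and /p/, so it deletes. /teukixapipeid/ → teukxappeid.
Rule 4 (final devoicing): /d/ is a voiced obstruent in word-final position, so it devoices to [t]. /teukxappeid/ → teukxappeit.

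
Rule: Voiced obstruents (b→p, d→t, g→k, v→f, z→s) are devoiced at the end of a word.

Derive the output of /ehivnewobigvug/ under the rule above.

/g/ is a voiced obstruent in word-final position, so it devoices to [k].
The other instances of /v/, /b/, /g/ do not occur in the required environment and remain unchanged.
Surface form: [ehivnewobigvuk].

ehivnewobigvuk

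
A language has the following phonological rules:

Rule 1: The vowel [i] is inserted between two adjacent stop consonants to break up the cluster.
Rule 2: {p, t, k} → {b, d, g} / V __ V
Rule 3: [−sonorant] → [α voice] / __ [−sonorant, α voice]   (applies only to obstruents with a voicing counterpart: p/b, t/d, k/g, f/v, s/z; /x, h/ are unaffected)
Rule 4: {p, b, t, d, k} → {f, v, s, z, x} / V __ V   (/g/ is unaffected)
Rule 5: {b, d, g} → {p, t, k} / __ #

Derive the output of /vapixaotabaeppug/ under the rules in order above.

Rule 1 (stop-cluster i-epenthesis): /p/ and /p/ form a stop–stop cluster, so [i] is inserted between them. /vapixaotabaeppug/ → vapixaotabaepipug.
Rule 2 (intervocalic voicing): /p/ is a voiceless stop between vowels /a/ and /i/, so it voices to [b]. /t/ is a voiceless stop between vowels /o/ and /a/, so it voices to [d]. /p/ is a voiceless stop between vowels /e/ and /i/, so it voices to [b]. /p/ is a voiceless stop between vowels /i/ and /u/, so it voices to [b]. /vapixaotabaepipug/ → vabixaodabaebibug.
Rule 3 (regressive voicing assimilation): no segment meets the environment; /vabixaodabaebibug/ is unchanged.
Rule 4 (intervocalic spirantization): /b/ is a stop between vowels /a/ and /i/, so it spirantizes to the fricative [v]. /d/ is a stop between vowels /o/ and /a/, so it spirantizes to the fricative [z]. /b/ is a stop between vowels /a/ and /a/, so it spirantizes to the fricative [v]. /b/ is a stop between vowels /e/ and /i/, so it spirantizes to the fricative [v]. /b/ is a stop between vowels /i/ and /u/, so it spirantizes to the fricative [v]. /vabixaodabaebibug/ → vavixaozavaevivug.
Rule 5 (final devoicing): /g/ is a voiced stop in word-final position, so it devoices to [k]. /vavixaozavaevivug/ → vavixaozavaevivuk.

vavixaozavaevivuk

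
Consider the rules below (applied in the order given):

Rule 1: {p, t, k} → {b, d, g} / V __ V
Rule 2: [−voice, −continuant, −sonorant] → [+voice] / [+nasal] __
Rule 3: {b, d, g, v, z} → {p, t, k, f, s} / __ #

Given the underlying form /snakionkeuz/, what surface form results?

Rule 1 (intervocalic voicing): /k/ is a voiceless stop between vowels /a/ and /i/, so it voices to [g]. /snakionkeuz/ → snagionkeuz.
Rule 2 (post-nasal voicing): /k/ is a voiceless stop immediately after the nasal /n/, so it voices to [g]. /snagionkeuz/ → snagiongeuz.
Rule 3 (final devoicing): /z/ is a voiced obstruent in word-final position, so it devoices to [s]. /snagiongeuz/ → snagiongeus.

snagiongeus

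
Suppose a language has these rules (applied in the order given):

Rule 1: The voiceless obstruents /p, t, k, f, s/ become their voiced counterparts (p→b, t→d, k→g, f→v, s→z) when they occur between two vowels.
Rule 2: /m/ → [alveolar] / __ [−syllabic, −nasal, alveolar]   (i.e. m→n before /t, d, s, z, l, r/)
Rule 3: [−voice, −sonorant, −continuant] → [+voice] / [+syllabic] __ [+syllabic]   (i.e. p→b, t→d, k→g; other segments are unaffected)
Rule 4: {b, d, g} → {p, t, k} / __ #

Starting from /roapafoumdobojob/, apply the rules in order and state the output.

roabavoundobojop

Rule 1 (intervocalic voicing): /p/ is a voiceless obstruent between vowels /a/ and /a/, so it voices to [b]. /f/ is a voiceless obstruent between vowels /a/ and /o/, so it voices to [v]. /roapafoumdobojob/ → roabavoumdobojob.
Rule 2 (nasal place assimilation): /m/ precedes the alveolar consonant /d/, so it assimilates in place to [n]. /roabavoumdobojob/ → roabavoundobojob.
Rule 3 (intervocalic voicing): no segment meets the environment; /roabavoundobojob/ is unchanged.
Rule 4 (final devoicing): /b/ is a voiced stop in word-final position, so it devoices to [p]. /roabavoundobojob/ → roabavoundobojop.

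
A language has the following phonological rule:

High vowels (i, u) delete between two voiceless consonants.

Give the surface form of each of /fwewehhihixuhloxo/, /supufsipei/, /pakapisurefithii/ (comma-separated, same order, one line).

/fwewehhihixuhloxo/: /i/ is a high vowel flanked by voiceless consonants /h/ and /h/, so it deletes. /i/ is a high vowel flanked by voiceless consonants /h/ and /x/, so it deletes. /u/ is a high vowel flanked by voiceless consonants /x/ and /h/, so it deletes. → [fwewehhhxhloxo].
/supufsipei/: /u/ is a high vowel flanked by voiceless consonants /s/ and /p/, so it deletes. /u/ is a high vowel flanked by voiceless consonants /p/ and /f/, so it deletes. /i/ is a high vowel flanked by voiceless consonants /s/ and /p/, so it deletes. → [spfspei].
/pakapisurefithii/: /i/ is a high vowel flanked by voiceless consonants /p/ and /s/, so it deletes. /i/ is a high vowel flanked by voiceless consonants /f/ and /t/, so it deletes. → [pakapsurefthii].

fwewehhhxhloxo, spfspei, pakapsurefthii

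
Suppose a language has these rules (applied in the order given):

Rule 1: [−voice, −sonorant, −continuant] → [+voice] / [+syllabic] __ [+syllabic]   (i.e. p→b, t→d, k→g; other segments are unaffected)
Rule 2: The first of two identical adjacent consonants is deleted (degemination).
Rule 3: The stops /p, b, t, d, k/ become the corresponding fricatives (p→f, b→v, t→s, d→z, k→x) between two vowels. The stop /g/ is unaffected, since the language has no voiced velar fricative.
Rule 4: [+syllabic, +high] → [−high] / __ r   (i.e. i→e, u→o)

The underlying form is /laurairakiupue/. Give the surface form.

laoraeragiuvue

Rule 1 (intervocalic voicing): /k/ is a voiceless stop between vowels /a/ and /i/, so it voices to [g]. /p/ is a voiceless stop between vowels /u/ and /u/, so it voices to [b]. /laurairakiupue/ → laurairagiubue.
Rule 2 (degemination): no segment meets the environment; /laurairagiubue/ is unchanged.
Rule 3 (intervocalic spirantization): /b/ is a stop between vowels /u/ and /u/, so it spirantizes to the fricative [v]. /laurairagiubue/ → laurairagiuvue.
Rule 4 (pre-rhotic lowering): /u/ is a high vowel immediately before /r/, so it lowers to [o]. /i/ is a high vowel immediately before /r/, so it lowers to [e]. /laurairagiuvue/ → laoraeragiuvue.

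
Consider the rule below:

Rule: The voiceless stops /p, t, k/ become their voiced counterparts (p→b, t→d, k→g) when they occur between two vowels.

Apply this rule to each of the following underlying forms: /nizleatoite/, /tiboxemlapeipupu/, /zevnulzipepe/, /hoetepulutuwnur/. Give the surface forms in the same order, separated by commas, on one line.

/nizleatoite/: /t/ is a voiceless stop between vowels /a/ and /o/, so it voices to [d]. /t/ is a voiceless stop between vowels /i/ and /e/, so it voices to [d]. → [nizleadoide].
/tiboxemlapeipupu/: /p/ is a voiceless stop between vowels /a/ and /e/, so it voices to [b]. /p/ is a voiceless stop between vowels /i/ and /u/, so it voices to [b]. /p/ is a voiceless stop between vowels /u/ and /u/, so it voices to [b]. → [tiboxemlabeibubu].
/zevnulzipepe/: /p/ is a voiceless stop between vowels /i/ and /e/, so it voices to [b]. /p/ is a voiceless stop between vowels /e/ and /e/, so it voices to [b]. → [zevnulzibebe].
/hoetepulutuwnur/: /t/ is a voiceless stop between vowels /e/ and /e/, so it voices to [d]. /p/ is a voiceless stop between vowels /e/ and /u/, so it voices to [b]. /t/ is a voiceless stop between vowels /u/ and /u/, so it voices to [d]. → [hoedebuluduwnur].

nizleadoide, tiboxemlabeibubu, zevnulzibebe, hoedebuluduwnur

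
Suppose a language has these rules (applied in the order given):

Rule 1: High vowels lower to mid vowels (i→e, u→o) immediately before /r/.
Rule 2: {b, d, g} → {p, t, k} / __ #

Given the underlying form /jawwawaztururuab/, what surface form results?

jawwawaztororuap

Rule 1 (pre-rhotic lowering): /u/ is a high vowel immediately before /r/, so it lowers to [o]. /u/ is a high vowel immediately before /r/, so it lowers to [o]. /jawwawaztururuab/ → jawwawaztororuab.
Rule 2 (final devoicing): /b/ is a voiced stop in word-final position, so it devoices to [p]. /jawwawaztororuab/ → jawwawaztororuap.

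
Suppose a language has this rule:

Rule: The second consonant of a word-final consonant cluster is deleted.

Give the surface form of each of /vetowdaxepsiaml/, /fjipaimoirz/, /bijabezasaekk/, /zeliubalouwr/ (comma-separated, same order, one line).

vetowdaxepsiam, fjipaimoir, bijabezasaek, zeliubalouw

/vetowdaxepsiaml/: /l/ is the second consonant of a word-final cluster /ml/, so it deletes. → [vetowdaxepsiam].
/fjipaimoirz/: /z/ is the second consonant of a word-final cluster /rz/, so it deletes. → [fjipaimoir].
/bijabezasaekk/: /k/ is the second consonant of a word-final cluster /kk/, so it deletes. → [bijabezasaek].
/zeliubalouwr/: /r/ is the second consonant of a word-final cluster /wr/, so it deletes. → [zeliubalouw].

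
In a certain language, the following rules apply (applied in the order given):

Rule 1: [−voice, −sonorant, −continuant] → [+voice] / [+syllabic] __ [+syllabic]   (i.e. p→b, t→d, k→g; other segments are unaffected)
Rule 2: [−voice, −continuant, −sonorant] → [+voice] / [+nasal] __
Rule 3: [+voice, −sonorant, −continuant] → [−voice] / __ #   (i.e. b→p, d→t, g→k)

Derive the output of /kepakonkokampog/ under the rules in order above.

kebagongogambok

Rule 1 (intervocalic voicing): /p/ is a voiceless stop between vowels /e/ and /a/, so it voices to [b]. /k/ is a voiceless stop between vowels /a/ and /o/, so it voices to [g]. /k/ is a voiceless stop between vowels /o/ and /a/, so it voices to [g]. /kepakonkokampog/ → kebagonkogampog.
Rule 2 (post-nasal voicing): /k/ is a voiceless stop immediately after the nasal /n/, so it voices to [g]. /p/ is a voiceless stop immediately after the nasal /m/, so it voices to [b]. /kebagonkogampog/ → kebagongogambog.
Rule 3 (final devoicing): /g/ is a voiced stop in word-final position, so it devoices to [k]. /kebagongogambog/ → kebagongogambok.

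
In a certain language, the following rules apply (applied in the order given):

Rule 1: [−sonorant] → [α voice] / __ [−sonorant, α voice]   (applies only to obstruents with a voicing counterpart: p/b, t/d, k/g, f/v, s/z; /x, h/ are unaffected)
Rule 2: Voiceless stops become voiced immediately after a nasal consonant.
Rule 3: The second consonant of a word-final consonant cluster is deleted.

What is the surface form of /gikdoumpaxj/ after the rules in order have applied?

Rule 1 (regressive voicing assimilation): /k/ precedes the voiced obstruent /d/, so it voices to [g] by assimilation. /gikdoumpaxj/ → gigdoumpaxj.
Rule 2 (post-nasal voicing): /p/ is a voiceless stop immediately after the nasal /m/, so it voices to [b]. /gigdoumpaxj/ → gigdoumbaxj.
Rule 3 (final cluster simplification): /j/ is the second consonant of a word-final cluster /xj/, so it deletes. /gigdoumbaxj/ → gigdoumbax.

gigdoumbax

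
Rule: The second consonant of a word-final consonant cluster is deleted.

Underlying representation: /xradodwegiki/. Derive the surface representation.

No segment of /xradodwegiki/ meets the structural description of the rule, so the form surfaces unchanged.

xradodwegiki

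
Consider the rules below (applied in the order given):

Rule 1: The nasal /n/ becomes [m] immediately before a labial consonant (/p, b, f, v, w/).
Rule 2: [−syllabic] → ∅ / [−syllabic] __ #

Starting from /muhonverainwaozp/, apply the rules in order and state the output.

muhomveraimwaoz

Rule 1 (nasal place assimilation): /n/ precedes the labial consonant /v/, so it assimilates in place to [m]. /n/ precedes the labial consonant /w/, so it assimilates in place to [m]. /muhonverainwaozp/ → muhomveraimwaozp.
Rule 2 (final cluster simplification): /p/ is the second consonant of a word-final cluster /zp/, so it deletes. /muhomveraimwaozp/ → muhomveraimwaoz.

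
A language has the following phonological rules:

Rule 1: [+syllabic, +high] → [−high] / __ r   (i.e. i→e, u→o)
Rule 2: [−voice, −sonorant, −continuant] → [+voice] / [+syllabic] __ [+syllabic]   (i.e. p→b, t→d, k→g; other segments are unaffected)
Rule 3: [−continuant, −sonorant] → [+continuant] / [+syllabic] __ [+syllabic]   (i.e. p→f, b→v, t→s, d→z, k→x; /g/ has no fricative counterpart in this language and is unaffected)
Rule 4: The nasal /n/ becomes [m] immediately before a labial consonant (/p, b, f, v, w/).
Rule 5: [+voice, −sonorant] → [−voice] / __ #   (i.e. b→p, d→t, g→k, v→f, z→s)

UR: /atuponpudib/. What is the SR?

Rule 1 (pre-rhotic lowering): no segment meets the environment; /atuponpudib/ is unchanged.
Rule 2 (intervocalic voicing): /t/ is a voiceless stop between vowels /a/ and /u/, so it voices to [d]. /p/ is a voiceless stop between vowels /u/ and /o/, so it voices to [b]. /atuponpudib/ → adubonpudib.
Rule 3 (intervocalic spirantization): /d/ is a stop between vowels /a/ and /u/, so it spirantizes to the fricative [z]. /b/ is a stop between vowels /u/ and /o/, so it spirantizes to the fricative [v]. /d/ is a stop between vowels /u/ and /i/, so it spirantizes to the fricative [z]. /adubonpudib/ → azuvonpuzib.
Rule 4 (nasal place assimilation): /n/ precedes the labial consonant /p/, so it assimilates in place to [m]. /azuvonpuzib/ → azuvompuzib.
Rule 5 (final devoicing): /b/ is a voiced obstruent in word-final position, so it devoices to [p]. /azuvompuzib/ → azuvompuzip.

azuvompuzip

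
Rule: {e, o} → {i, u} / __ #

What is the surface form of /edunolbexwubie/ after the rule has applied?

/e/ is a mid vowel in word-final position, so it raises to [i].
Surface form: [edunolbexwubii].

edunolbexwubii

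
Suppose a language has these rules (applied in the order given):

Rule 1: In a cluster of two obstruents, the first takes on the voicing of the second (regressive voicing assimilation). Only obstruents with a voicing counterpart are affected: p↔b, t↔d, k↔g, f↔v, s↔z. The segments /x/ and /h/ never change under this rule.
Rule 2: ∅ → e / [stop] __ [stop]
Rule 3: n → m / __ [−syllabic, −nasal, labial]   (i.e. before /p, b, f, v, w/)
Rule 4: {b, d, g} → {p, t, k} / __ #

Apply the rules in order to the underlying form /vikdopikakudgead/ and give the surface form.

vigedopikakudegeat

Rule 1 (regressive voicing assimilation): /k/ precedes the voiced obstruent /d/, so it voices to [g] by assimilation. /vikdopikakudgead/ → vigdopikakudgead.
Rule 2 (stop-cluster e-epenthesis): /g/ and /d/ form a stop–stop cluster, so [e] is inserted between them. /d/ and /g/ form a stop–stop cluster, so [e] is inserted between them. /vigdopikakudgead/ → vigedopikakudegead.
Rule 3 (nasal place assimilation): no segment meets the environment; /vigedopikakudegead/ is unchanged.
Rule 4 (final devoicing): /d/ is a voiced stop in word-final position, so it devoices to [t]. /vigedopikakudegead/ → vigedopikakudegeat.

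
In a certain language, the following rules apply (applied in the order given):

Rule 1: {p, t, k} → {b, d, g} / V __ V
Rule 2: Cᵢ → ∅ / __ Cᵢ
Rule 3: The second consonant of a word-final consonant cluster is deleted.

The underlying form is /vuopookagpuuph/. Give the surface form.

vuoboogagpuup

Rule 1 (intervocalic voicing): /p/ is a voiceless stop between vowels /o/ and /o/, so it voices to [b]. /k/ is a voiceless stop between vowels /o/ and /a/, so it voices to [g]. /vuopookagpuuph/ → vuoboogagpuuph.
Rule 2 (degemination): no segment meets the environment; /vuoboogagpuuph/ is unchanged.
Rule 3 (final cluster simplification): /h/ is the second consonant of a word-final cluster /ph/, so it deletes. /vuoboogagpuuph/ → vuoboogagpuup.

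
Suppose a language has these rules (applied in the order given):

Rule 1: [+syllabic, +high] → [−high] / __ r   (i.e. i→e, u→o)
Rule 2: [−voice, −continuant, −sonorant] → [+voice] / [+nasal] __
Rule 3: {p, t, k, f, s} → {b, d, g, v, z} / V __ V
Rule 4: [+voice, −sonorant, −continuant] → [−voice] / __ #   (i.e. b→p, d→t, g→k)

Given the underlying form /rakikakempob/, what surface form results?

Rule 1 (pre-rhotic lowering): no segment meets the environment; /rakikakempob/ is unchanged.
Rule 2 (post-nasal voicing): /p/ is a voiceless stop immediately after the nasal /m/, so it voices to [b]. /rakikakempob/ → rakikakembob.
Rule 3 (intervocalic voicing): /k/ is a voiceless obstruent between vowels /a/ and /i/, so it voices to [g]. /k/ is a voiceless obstruent between vowels /i/ and /a/, so it voices to [g]. /k/ is a voiceless obstruent between vowels /a/ and /e/, so it voices to [g]. /rakikakembob/ → ragigagembob.
Rule 4 (final devoicing): /b/ is a voiced stop in word-final position, so it devoices to [p]. /ragigagembob/ → ragigagembop.

ragigagembop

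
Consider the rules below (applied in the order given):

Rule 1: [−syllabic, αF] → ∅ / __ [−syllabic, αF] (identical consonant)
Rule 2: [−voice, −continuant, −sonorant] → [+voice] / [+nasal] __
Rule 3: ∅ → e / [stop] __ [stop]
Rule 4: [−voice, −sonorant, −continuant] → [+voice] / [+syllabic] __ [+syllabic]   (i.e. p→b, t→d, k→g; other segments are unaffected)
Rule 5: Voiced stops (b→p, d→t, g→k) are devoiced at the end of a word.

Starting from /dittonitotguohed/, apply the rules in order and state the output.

Rule 1 (degemination): /tt/ is a geminate; the first /t/ deletes. /dittonitotguohed/ → ditonitotguohed.
Rule 2 (post-nasal voicing): no segment meets the environment; /ditonitotguohed/ is unchanged.
Rule 3 (stop-cluster e-epenthesis): /t/ and /g/ form a stop–stop cluster, so [e] is inserted between them. /ditonitotguohed/ → ditonitoteguohed.
Rule 4 (intervocalic voicing): /t/ is a voiceless stop between vowels /i/ and /o/, so it voices to [d]. /t/ is a voiceless stop between vowels /i/ and /o/, so it voices to [d]. /t/ is a voiceless stop between vowels /o/ and /e/, so it voices to [d]. /ditonitoteguohed/ → didonidodeguohed.
Rule 5 (final devoicing): /d/ is a voiced stop in word-final position, so it devoices to [t]. /didonidodeguohed/ → didonidodeguohet.

didonidodeguohet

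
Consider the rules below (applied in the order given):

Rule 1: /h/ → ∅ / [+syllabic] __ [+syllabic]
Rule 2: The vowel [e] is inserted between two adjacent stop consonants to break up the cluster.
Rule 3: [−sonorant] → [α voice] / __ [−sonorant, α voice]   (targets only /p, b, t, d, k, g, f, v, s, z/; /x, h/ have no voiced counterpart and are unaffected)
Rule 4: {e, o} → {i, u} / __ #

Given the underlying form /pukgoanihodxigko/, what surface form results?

pukegoaniotxigeku

Rule 1 (intervocalic h-deletion): /h/ occurs between vowels /i/ and /o/, so it deletes. /pukgoanihodxigko/ → pukgoaniodxigko.
Rule 2 (stop-cluster e-epenthesis): /k/ and /g/ form a stop–stop cluster, so [e] is inserted between them. /g/ and /k/ form a stop–stop cluster, so [e] is inserted between them. /pukgoaniodxigko/ → pukegoaniodxigeko.
Rule 3 (regressive voicing assimilation): /d/ precedes the voiceless obstruent /x/, so it devoices to [t] by assimilation. /pukegoaniodxigeko/ → pukegoaniotxigeko.
Rule 4 (final vowel raising): /o/ is a mid vowel in word-final position, so it raises to [u]. /pukegoaniotxigeko/ → pukegoaniotxigeku.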